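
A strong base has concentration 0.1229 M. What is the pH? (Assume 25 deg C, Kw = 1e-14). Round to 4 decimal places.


A strong base dissociates completely, so [OH-] equals the given concentration.
pOH = -log10([OH-]) = -log10(0.1229) = 0.910448
pH = 14 - pOH = 14 - 0.910448
pH = 13.089552, rounded to 4 dp:

13.0896


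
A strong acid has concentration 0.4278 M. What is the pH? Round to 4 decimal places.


A strong acid dissociates completely, so [H+] equals the given concentration.
pH = -log10([H+]) = -log10(0.4278)
pH = 0.36875922, rounded to 4 dp:

0.3688


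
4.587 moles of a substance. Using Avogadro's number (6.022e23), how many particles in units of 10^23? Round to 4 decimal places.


N = n * NA, then divide by 1e23 for the requested units.
N / 1e23 = n * 6.022
N / 1e23 = 4.587 * 6.022
N / 1e23 = 27.622914, rounded to 4 dp:

27.6229


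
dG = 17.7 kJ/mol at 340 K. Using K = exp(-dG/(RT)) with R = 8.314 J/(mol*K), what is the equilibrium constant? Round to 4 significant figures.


dG is in kJ/mol; multiply by 1000 to match R in J/(mol*K).
RT = 8.314 * 340 = 2826.76 J/mol
exponent = -dG*1000 / (RT) = -(17.7*1000) / 2826.76 = -6.2615857
K = exp(-6.2615857)
K = 0.0019082175, rounded to 4 significant figures:

0.001908


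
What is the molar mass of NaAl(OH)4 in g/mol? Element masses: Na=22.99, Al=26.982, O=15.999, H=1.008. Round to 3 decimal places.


M = sum(count * atomic_mass) over atoms.
M = 1*22.99 + 1*26.982 + 4*15.999 + 4*1.008
M = 22.99 + 26.982 + 63.996 + 4.032
M = 118.0 g/mol, rounded to 3 dp:

118.000 g/mol


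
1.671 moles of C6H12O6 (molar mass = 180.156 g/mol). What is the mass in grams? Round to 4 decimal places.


mass = n * M
mass = 1.671 * 180.156
mass = 301.040676 g, rounded to 4 dp:

301.0407 g


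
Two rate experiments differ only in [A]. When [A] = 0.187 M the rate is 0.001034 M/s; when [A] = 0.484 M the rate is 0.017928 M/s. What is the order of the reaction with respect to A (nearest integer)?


Rate is proportional to [A]^n, so rate2/rate1 = ([A]2/[A]1)^n. Take logs to solve for n.
rate2/rate1 = 0.017928 / 0.001034 = 17.3385
[A]2/[A]1 = 0.484 / 0.187 = 2.5882
n = ln(17.3385) / ln(2.5882) = 3.0
Nearest integer order:

3


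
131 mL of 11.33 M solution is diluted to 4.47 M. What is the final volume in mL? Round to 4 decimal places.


Dilution: M1*V1 = M2*V2, solve for V2.
V2 = M1*V1 / M2
V2 = 11.33 * 131 / 4.47
V2 = 1484.23 / 4.47
V2 = 332.04250559 mL, rounded to 4 dp:

332.0425 mL


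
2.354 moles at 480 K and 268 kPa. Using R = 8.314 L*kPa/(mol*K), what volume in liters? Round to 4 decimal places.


PV = nRT, solve for V = nRT / P.
nRT = 2.354 * 8.314 * 480 = 9394.1549
V = 9394.1549 / 268
V = 35.05281679 L, rounded to 4 dp:

35.0528 L


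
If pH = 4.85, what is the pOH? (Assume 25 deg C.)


At 25 deg C, pH + pOH = 14.
pOH = 14 - pH = 14 - 4.85
pOH = 9.15:

9.15


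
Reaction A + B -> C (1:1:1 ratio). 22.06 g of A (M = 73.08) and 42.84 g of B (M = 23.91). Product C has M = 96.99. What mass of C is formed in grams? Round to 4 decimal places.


Find moles of each reactant; the smaller value is the limiting reagent in a 1:1:1 reaction, so moles_C equals moles of the limiter.
n_A = mass_A / M_A = 22.06 / 73.08 = 0.301861 mol
n_B = mass_B / M_B = 42.84 / 23.91 = 1.791719 mol
Limiting reagent: A (smaller), n_limiting = 0.301861 mol
mass_C = n_limiting * M_C = 0.301861 * 96.99
mass_C = 29.27749839 g, rounded to 4 dp:

29.2775 g


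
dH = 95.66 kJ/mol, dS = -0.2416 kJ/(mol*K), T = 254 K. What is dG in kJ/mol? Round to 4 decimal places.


Gibbs: dG = dH - T*dS (consistent units, dS already in kJ/(mol*K)).
T*dS = 254 * -0.2416 = -61.3664
dG = 95.66 - (-61.3664)
dG = 157.0264 kJ/mol, rounded to 4 dp:

157.0264 kJ/mol


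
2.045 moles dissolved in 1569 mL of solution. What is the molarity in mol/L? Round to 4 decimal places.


Convert volume to liters: V_L = V_mL / 1000.
V_L = 1569 / 1000 = 1.569 L
M = n / V_L = 2.045 / 1.569
M = 1.30337795 mol/L, rounded to 4 dp:

1.3034 mol/L


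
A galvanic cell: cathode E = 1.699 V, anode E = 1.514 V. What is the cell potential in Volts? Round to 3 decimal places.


Standard cell potential: E_cell = E_cathode - E_anode.
E_cell = 1.699 - (1.514)
E_cell = 0.185 V, rounded to 3 dp:

0.185 V


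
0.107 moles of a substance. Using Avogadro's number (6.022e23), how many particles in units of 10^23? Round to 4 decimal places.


N = n * NA, then divide by 1e23 for the requested units.
N / 1e23 = n * 6.022
N / 1e23 = 0.107 * 6.022
N / 1e23 = 0.644354, rounded to 4 dp:

0.6444


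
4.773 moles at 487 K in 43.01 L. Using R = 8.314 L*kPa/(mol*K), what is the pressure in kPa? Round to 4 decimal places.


PV = nRT, solve for P = nRT / V.
nRT = 4.773 * 8.314 * 487 = 19325.4856
P = 19325.4856 / 43.01
P = 449.32540339 kPa, rounded to 4 dp:

449.3254 kPa


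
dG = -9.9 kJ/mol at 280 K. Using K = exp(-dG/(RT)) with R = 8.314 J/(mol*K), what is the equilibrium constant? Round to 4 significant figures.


dG is in kJ/mol; multiply by 1000 to match R in J/(mol*K).
RT = 8.314 * 280 = 2327.92 J/mol
exponent = -dG*1000 / (RT) = -(-9.9*1000) / 2327.92 = 4.25272346
K = exp(4.25272346)
K = 70.296602, rounded to 4 significant figures:

70.30


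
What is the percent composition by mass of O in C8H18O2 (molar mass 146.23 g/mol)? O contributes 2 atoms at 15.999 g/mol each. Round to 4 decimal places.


pct = 100 * (n_elem * M_elem) / M_total
mass_contribution = 2 * 15.999 = 31.998 g/mol
pct = 100 * 31.998 / 146.23
pct = 21.88196676 %, rounded to 4 dp:

21.8820 %


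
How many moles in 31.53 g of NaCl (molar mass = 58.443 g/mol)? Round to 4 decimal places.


n = mass / M
n = 31.53 / 58.443
n = 0.53950003 mol, rounded to 4 dp:

0.5395 mol


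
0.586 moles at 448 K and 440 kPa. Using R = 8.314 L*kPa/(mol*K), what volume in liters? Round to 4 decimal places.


PV = nRT, solve for V = nRT / P.
nRT = 0.586 * 8.314 * 448 = 2182.6578
V = 2182.6578 / 440
V = 4.96058591 L, rounded to 4 dp:

4.9606 L


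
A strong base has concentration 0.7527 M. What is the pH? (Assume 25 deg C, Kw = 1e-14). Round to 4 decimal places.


A strong base dissociates completely, so [OH-] equals the given concentration.
pOH = -log10([OH-]) = -log10(0.7527) = 0.123378
pH = 14 - pOH = 14 - 0.123378
pH = 13.876622, rounded to 4 dp:

13.8766


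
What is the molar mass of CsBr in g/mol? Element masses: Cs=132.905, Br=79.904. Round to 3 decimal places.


M = sum(count * atomic_mass) over atoms.
M = 1*132.905 + 1*79.904
M = 132.905 + 79.904
M = 212.809 g/mol, rounded to 3 dp:

212.809 g/mol


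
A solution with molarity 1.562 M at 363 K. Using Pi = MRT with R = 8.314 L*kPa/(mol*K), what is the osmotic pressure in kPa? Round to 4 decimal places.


Osmotic pressure (van't Hoff): Pi = M*R*T.
RT = 8.314 * 363 = 3017.982
Pi = 1.562 * 3017.982
Pi = 4714.087884 kPa, rounded to 4 dp:

4714.0879 kPa


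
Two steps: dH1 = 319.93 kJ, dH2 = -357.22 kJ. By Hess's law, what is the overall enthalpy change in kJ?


Hess's law: enthalpy is a state function, so add the step enthalpies.
dH_total = dH1 + dH2 = 319.93 + (-357.22)
dH_total = -37.29 kJ:

-37.29 kJ


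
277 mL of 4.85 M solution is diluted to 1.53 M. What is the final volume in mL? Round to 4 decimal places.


Dilution: M1*V1 = M2*V2, solve for V2.
V2 = M1*V1 / M2
V2 = 4.85 * 277 / 1.53
V2 = 1343.45 / 1.53
V2 = 878.07189542 mL, rounded to 4 dp:

878.0719 mL


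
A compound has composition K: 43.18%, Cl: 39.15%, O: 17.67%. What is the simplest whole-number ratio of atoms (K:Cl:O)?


Assume 100 g of compound, divide each mass% by atomic mass to get moles, then normalize by the smallest to get a raw atom ratio.
Moles per 100 g: K: 43.18/39.098 = 1.1044, Cl: 39.15/35.453 = 1.1043, O: 17.67/15.999 = 1.1044
Raw ratio (divide by min = 1.1043): K: 1.0, Cl: 1.0, O: 1.0
Multiply by 1 to clear fractions: K: 1.0 ~= 1, Cl: 1.0 ~= 1, O: 1.0 ~= 1
Reduce by GCD to get the simplest whole-number ratio:

1:1:1


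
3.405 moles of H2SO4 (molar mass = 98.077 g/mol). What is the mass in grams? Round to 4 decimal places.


mass = n * M
mass = 3.405 * 98.077
mass = 333.952185 g, rounded to 4 dp:

333.9522 g


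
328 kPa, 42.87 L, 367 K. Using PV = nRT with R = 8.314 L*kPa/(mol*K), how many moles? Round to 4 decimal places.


PV = nRT, solve for n = PV / (RT).
PV = 328 * 42.87 = 14061.36
RT = 8.314 * 367 = 3051.238
n = 14061.36 / 3051.238
n = 4.60841141 mol, rounded to 4 dp:

4.6084 mol


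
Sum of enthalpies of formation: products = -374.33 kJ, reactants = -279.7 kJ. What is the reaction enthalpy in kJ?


dH_rxn = sum(dH_f products) - sum(dH_f reactants)
dH_rxn = -374.33 - (-279.7)
dH_rxn = -94.63 kJ:

-94.63 kJ


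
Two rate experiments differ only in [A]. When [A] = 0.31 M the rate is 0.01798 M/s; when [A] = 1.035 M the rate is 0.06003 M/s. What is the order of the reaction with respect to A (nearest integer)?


Rate is proportional to [A]^n, so rate2/rate1 = ([A]2/[A]1)^n. Take logs to solve for n.
rate2/rate1 = 0.06003 / 0.01798 = 3.3387
[A]2/[A]1 = 1.035 / 0.31 = 3.3387
n = ln(3.3387) / ln(3.3387) = 1.0
Nearest integer order:

1


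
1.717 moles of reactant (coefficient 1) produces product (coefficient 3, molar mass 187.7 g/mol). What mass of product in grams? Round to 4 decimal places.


Use the coefficient ratio to convert reactant moles to product moles, then multiply by the product's molar mass.
moles_P = moles_R * (coeff_P / coeff_R) = 1.717 * (3/1) = 5.151
mass_P = moles_P * M_P = 5.151 * 187.7
mass_P = 966.8427 g, rounded to 4 dp:

966.8427 g


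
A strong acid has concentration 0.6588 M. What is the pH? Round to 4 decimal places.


A strong acid dissociates completely, so [H+] equals the given concentration.
pH = -log10([H+]) = -log10(0.6588)
pH = 0.18124641, rounded to 4 dp:

0.1812


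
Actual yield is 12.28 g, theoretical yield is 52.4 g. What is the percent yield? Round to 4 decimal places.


% yield = 100 * actual / theoretical
% yield = 100 * 12.28 / 52.4
% yield = 23.4351145 %, rounded to 4 dp:

23.4351 %


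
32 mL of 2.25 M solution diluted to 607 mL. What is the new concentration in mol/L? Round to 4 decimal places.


Dilution: M1*V1 = M2*V2, solve for M2.
M2 = M1*V1 / V2
M2 = 2.25 * 32 / 607
M2 = 72.0 / 607
M2 = 0.11861614 mol/L, rounded to 4 dp:

0.1186 mol/L


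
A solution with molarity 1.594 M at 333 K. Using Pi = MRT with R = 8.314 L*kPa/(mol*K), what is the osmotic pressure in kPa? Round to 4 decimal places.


Osmotic pressure (van't Hoff): Pi = M*R*T.
RT = 8.314 * 333 = 2768.562
Pi = 1.594 * 2768.562
Pi = 4413.087828 kPa, rounded to 4 dp:

4413.0878 kPa


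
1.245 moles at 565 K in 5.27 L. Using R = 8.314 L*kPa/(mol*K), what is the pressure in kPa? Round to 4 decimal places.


PV = nRT, solve for P = nRT / V.
nRT = 1.245 * 8.314 * 565 = 5848.2755
P = 5848.2755 / 5.27
P = 1109.72969639 kPa, rounded to 4 dp:

1109.7297 kPa


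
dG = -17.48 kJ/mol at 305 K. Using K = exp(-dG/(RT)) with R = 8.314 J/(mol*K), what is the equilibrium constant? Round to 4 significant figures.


dG is in kJ/mol; multiply by 1000 to match R in J/(mol*K).
RT = 8.314 * 305 = 2535.77 J/mol
exponent = -dG*1000 / (RT) = -(-17.48*1000) / 2535.77 = 6.89336967
K = exp(6.89336967)
K = 985.71737, rounded to 4 significant figures:

985.7


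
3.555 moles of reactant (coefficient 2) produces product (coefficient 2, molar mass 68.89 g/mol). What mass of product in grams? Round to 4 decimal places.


Use the coefficient ratio to convert reactant moles to product moles, then multiply by the product's molar mass.
moles_P = moles_R * (coeff_P / coeff_R) = 3.555 * (2/2) = 3.555
mass_P = moles_P * M_P = 3.555 * 68.89
mass_P = 244.90395 g, rounded to 4 dp:

244.9040 g


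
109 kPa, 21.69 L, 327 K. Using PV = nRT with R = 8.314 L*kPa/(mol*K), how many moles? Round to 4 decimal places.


PV = nRT, solve for n = PV / (RT).
PV = 109 * 21.69 = 2364.21
RT = 8.314 * 327 = 2718.678
n = 2364.21 / 2718.678
n = 0.86961751 mol, rounded to 4 dp:

0.8696 mol


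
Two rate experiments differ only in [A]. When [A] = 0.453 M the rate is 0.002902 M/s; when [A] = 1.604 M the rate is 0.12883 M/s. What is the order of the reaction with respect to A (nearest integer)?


Rate is proportional to [A]^n, so rate2/rate1 = ([A]2/[A]1)^n. Take logs to solve for n.
rate2/rate1 = 0.12883 / 0.002902 = 44.3935
[A]2/[A]1 = 1.604 / 0.453 = 3.5408
n = ln(44.3935) / ln(3.5408) = 3.0
Nearest integer order:

3


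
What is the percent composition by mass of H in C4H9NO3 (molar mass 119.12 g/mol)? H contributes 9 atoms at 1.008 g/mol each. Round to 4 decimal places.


pct = 100 * (n_elem * M_elem) / M_total
mass_contribution = 9 * 1.008 = 9.072 g/mol
pct = 100 * 9.072 / 119.12
pct = 7.61584956 %, rounded to 4 dp:

7.6158 %


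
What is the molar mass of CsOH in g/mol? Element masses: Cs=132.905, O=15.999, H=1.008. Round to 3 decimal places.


M = sum(count * atomic_mass) over atoms.
M = 1*132.905 + 1*15.999 + 1*1.008
M = 132.905 + 15.999 + 1.008
M = 149.912 g/mol, rounded to 3 dp:

149.912 g/mol


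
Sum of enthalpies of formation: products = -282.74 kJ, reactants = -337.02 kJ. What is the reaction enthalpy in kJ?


dH_rxn = sum(dH_f products) - sum(dH_f reactants)
dH_rxn = -282.74 - (-337.02)
dH_rxn = 54.28 kJ:

54.28 kJ


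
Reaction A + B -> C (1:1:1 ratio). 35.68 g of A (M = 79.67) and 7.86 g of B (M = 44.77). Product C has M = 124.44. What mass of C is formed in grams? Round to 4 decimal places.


Find moles of each reactant; the smaller value is the limiting reagent in a 1:1:1 reaction, so moles_C equals moles of the limiter.
n_A = mass_A / M_A = 35.68 / 79.67 = 0.447847 mol
n_B = mass_B / M_B = 7.86 / 44.77 = 0.175564 mol
Limiting reagent: B (smaller), n_limiting = 0.175564 mol
mass_C = n_limiting * M_C = 0.175564 * 124.44
mass_C = 21.84718416 g, rounded to 4 dp:

21.8472 g


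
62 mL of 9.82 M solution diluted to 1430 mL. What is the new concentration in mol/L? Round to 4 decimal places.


Dilution: M1*V1 = M2*V2, solve for M2.
M2 = M1*V1 / V2
M2 = 9.82 * 62 / 1430
M2 = 608.84 / 1430
M2 = 0.42576224 mol/L, rounded to 4 dp:

0.4258 mol/L


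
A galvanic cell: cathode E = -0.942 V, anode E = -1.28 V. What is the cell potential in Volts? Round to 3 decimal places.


Standard cell potential: E_cell = E_cathode - E_anode.
E_cell = -0.942 - (-1.28)
E_cell = 0.338 V, rounded to 3 dp:

0.338 V


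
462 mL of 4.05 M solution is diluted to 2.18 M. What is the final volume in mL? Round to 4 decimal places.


Dilution: M1*V1 = M2*V2, solve for V2.
V2 = M1*V1 / M2
V2 = 4.05 * 462 / 2.18
V2 = 1871.1 / 2.18
V2 = 858.30275229 mL, rounded to 4 dp:

858.3028 mL


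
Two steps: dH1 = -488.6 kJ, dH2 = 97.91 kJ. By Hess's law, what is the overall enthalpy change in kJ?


Hess's law: enthalpy is a state function, so add the step enthalpies.
dH_total = dH1 + dH2 = -488.6 + (97.91)
dH_total = -390.69 kJ:

-390.69 kJ


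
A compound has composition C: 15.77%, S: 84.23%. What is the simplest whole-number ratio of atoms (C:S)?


Assume 100 g of compound, divide each mass% by atomic mass to get moles, then normalize by the smallest to get a raw atom ratio.
Moles per 100 g: C: 15.77/12.011 = 1.313, S: 84.23/32.065 = 2.6269
Raw ratio (divide by min = 1.313): C: 1.0, S: 2.001
Multiply by 1 to clear fractions: C: 1.0 ~= 1, S: 2.001 ~= 2
Reduce by GCD to get the simplest whole-number ratio:

1:2


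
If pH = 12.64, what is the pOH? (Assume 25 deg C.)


At 25 deg C, pH + pOH = 14.
pOH = 14 - pH = 14 - 12.64
pOH = 1.36:

1.36


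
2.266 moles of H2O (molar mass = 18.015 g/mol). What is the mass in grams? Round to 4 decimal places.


mass = n * M
mass = 2.266 * 18.015
mass = 40.82199 g, rounded to 4 dp:

40.8220 g


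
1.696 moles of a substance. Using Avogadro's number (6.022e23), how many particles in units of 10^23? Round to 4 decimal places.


N = n * NA, then divide by 1e23 for the requested units.
N / 1e23 = n * 6.022
N / 1e23 = 1.696 * 6.022
N / 1e23 = 10.213312, rounded to 4 dp:

10.2133


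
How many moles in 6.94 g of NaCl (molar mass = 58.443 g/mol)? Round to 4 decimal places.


n = mass / M
n = 6.94 / 58.443
n = 0.11874818 mol, rounded to 4 dp:

0.1187 mol


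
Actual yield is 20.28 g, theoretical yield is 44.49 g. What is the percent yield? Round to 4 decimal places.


% yield = 100 * actual / theoretical
% yield = 100 * 20.28 / 44.49
% yield = 45.58327714 %, rounded to 4 dp:

45.5833 %


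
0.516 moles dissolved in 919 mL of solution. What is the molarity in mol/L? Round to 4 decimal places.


Convert volume to liters: V_L = V_mL / 1000.
V_L = 919 / 1000 = 0.919 L
M = n / V_L = 0.516 / 0.919
M = 0.56147987 mol/L, rounded to 4 dp:

0.5615 mol/L


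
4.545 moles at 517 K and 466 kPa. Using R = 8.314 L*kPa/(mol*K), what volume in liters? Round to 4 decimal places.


PV = nRT, solve for V = nRT / P.
nRT = 4.545 * 8.314 * 517 = 19535.9462
V = 19535.9462 / 466
V = 41.92263133 L, rounded to 4 dp:

41.9226 L


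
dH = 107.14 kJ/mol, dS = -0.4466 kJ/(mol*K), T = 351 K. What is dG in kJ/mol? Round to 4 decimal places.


Gibbs: dG = dH - T*dS (consistent units, dS already in kJ/(mol*K)).
T*dS = 351 * -0.4466 = -156.7566
dG = 107.14 - (-156.7566)
dG = 263.8966 kJ/mol, rounded to 4 dp:

263.8966 kJ/mol


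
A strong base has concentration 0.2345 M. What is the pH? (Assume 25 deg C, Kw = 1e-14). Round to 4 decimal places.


A strong base dissociates completely, so [OH-] equals the given concentration.
pOH = -log10([OH-]) = -log10(0.2345) = 0.629857
pH = 14 - pOH = 14 - 0.629857
pH = 13.370143, rounded to 4 dp:

13.3701


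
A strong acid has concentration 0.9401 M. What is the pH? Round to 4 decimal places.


A strong acid dissociates completely, so [H+] equals the given concentration.
pH = -log10([H+]) = -log10(0.9401)
pH = 0.02682595, rounded to 4 dp:

0.0268


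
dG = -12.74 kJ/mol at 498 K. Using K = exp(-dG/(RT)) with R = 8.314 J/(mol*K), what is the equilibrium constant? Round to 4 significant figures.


dG is in kJ/mol; multiply by 1000 to match R in J/(mol*K).
RT = 8.314 * 498 = 4140.372 J/mol
exponent = -dG*1000 / (RT) = -(-12.74*1000) / 4140.372 = 3.0770182
K = exp(3.0770182)
K = 21.69362, rounded to 4 significant figures:

21.69


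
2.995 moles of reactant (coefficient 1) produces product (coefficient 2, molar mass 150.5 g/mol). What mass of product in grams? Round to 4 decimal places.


Use the coefficient ratio to convert reactant moles to product moles, then multiply by the product's molar mass.
moles_P = moles_R * (coeff_P / coeff_R) = 2.995 * (2/1) = 5.99
mass_P = moles_P * M_P = 5.99 * 150.5
mass_P = 901.495 g, rounded to 4 dp:

901.4950 g


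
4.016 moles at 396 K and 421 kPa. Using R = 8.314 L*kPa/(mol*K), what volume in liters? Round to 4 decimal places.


PV = nRT, solve for V = nRT / P.
nRT = 4.016 * 8.314 * 396 = 13222.0535
V = 13222.0535 / 421
V = 31.40630285 L, rounded to 4 dp:

31.4063 L


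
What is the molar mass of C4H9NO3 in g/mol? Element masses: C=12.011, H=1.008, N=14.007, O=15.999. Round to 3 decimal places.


M = sum(count * atomic_mass) over atoms.
M = 4*12.011 + 9*1.008 + 1*14.007 + 3*15.999
M = 48.044 + 9.072 + 14.007 + 47.997
M = 119.12 g/mol, rounded to 3 dp:

119.120 g/mol


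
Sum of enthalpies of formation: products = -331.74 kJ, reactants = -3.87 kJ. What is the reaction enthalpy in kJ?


dH_rxn = sum(dH_f products) - sum(dH_f reactants)
dH_rxn = -331.74 - (-3.87)
dH_rxn = -327.87 kJ:

-327.87 kJ


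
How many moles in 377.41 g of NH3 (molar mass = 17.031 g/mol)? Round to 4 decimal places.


n = mass / M
n = 377.41 / 17.031
n = 22.1601785 mol, rounded to 4 dp:

22.1602 mol


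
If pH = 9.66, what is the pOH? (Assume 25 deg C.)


At 25 deg C, pH + pOH = 14.
pOH = 14 - pH = 14 - 9.66
pOH = 4.34:

4.34


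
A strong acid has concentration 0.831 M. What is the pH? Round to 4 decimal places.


A strong acid dissociates completely, so [H+] equals the given concentration.
pH = -log10([H+]) = -log10(0.831)
pH = 0.08039898, rounded to 4 dp:

0.0804


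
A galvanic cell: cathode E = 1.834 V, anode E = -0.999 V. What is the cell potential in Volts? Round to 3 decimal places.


Standard cell potential: E_cell = E_cathode - E_anode.
E_cell = 1.834 - (-0.999)
E_cell = 2.833 V, rounded to 3 dp:

2.833 V


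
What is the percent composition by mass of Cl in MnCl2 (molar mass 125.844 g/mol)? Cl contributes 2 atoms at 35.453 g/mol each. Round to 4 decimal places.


pct = 100 * (n_elem * M_elem) / M_total
mass_contribution = 2 * 35.453 = 70.906 g/mol
pct = 100 * 70.906 / 125.844
pct = 56.34436286 %, rounded to 4 dp:

56.3444 %


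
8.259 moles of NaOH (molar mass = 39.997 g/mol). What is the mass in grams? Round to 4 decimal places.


mass = n * M
mass = 8.259 * 39.997
mass = 330.335223 g, rounded to 4 dp:

330.3352 g


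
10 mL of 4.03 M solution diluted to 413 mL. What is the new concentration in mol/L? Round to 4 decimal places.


Dilution: M1*V1 = M2*V2, solve for M2.
M2 = M1*V1 / V2
M2 = 4.03 * 10 / 413
M2 = 40.3 / 413
M2 = 0.09757869 mol/L, rounded to 4 dp:

0.0976 mol/L


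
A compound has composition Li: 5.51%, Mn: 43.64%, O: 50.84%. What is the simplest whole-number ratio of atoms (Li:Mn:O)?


Assume 100 g of compound, divide each mass% by atomic mass to get moles, then normalize by the smallest to get a raw atom ratio.
Moles per 100 g: Li: 5.51/6.941 = 0.7938, Mn: 43.64/54.938 = 0.7943, O: 50.84/15.999 = 3.1777
Raw ratio (divide by min = 0.7938): Li: 1.0, Mn: 1.001, O: 4.003
Multiply by 1 to clear fractions: Li: 1.0 ~= 1, Mn: 1.001 ~= 1, O: 4.003 ~= 4
Reduce by GCD to get the simplest whole-number ratio:

1:1:4


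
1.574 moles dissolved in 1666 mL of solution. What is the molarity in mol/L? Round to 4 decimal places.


Convert volume to liters: V_L = V_mL / 1000.
V_L = 1666 / 1000 = 1.666 L
M = n / V_L = 1.574 / 1.666
M = 0.94477791 mol/L, rounded to 4 dp:

0.9448 mol/L


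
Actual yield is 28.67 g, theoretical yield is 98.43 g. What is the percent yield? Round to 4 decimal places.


% yield = 100 * actual / theoretical
% yield = 100 * 28.67 / 98.43
% yield = 29.12729859 %, rounded to 4 dp:

29.1273 %


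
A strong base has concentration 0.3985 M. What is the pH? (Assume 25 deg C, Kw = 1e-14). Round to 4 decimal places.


A strong base dissociates completely, so [OH-] equals the given concentration.
pOH = -log10([OH-]) = -log10(0.3985) = 0.399572
pH = 14 - pOH = 14 - 0.399572
pH = 13.600428, rounded to 4 dp:

13.6004


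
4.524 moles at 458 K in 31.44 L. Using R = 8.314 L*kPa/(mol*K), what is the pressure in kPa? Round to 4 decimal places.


PV = nRT, solve for P = nRT / V.
nRT = 4.524 * 8.314 * 458 = 17226.5415
P = 17226.5415 / 31.44
P = 547.91798664 kPa, rounded to 4 dp:

547.9180 kPa


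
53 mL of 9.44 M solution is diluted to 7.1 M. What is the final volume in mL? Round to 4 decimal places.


Dilution: M1*V1 = M2*V2, solve for V2.
V2 = M1*V1 / M2
V2 = 9.44 * 53 / 7.1
V2 = 500.32 / 7.1
V2 = 70.46760563 mL, rounded to 4 dp:

70.4676 mL


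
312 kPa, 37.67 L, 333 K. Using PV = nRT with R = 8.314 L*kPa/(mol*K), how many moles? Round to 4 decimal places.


PV = nRT, solve for n = PV / (RT).
PV = 312 * 37.67 = 11753.04
RT = 8.314 * 333 = 2768.562
n = 11753.04 / 2768.562
n = 4.24517854 mol, rounded to 4 dp:

4.2452 mol


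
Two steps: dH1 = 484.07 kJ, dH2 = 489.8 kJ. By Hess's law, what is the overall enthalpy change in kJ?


Hess's law: enthalpy is a state function, so add the step enthalpies.
dH_total = dH1 + dH2 = 484.07 + (489.8)
dH_total = 973.87 kJ:

973.87 kJ


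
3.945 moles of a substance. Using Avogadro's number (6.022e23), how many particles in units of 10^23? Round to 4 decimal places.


N = n * NA, then divide by 1e23 for the requested units.
N / 1e23 = n * 6.022
N / 1e23 = 3.945 * 6.022
N / 1e23 = 23.75679, rounded to 4 dp:

23.7568


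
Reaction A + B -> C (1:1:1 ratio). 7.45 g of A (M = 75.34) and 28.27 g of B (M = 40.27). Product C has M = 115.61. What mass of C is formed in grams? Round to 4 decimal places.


Find moles of each reactant; the smaller value is the limiting reagent in a 1:1:1 reaction, so moles_C equals moles of the limiter.
n_A = mass_A / M_A = 7.45 / 75.34 = 0.098885 mol
n_B = mass_B / M_B = 28.27 / 40.27 = 0.702011 mol
Limiting reagent: A (smaller), n_limiting = 0.098885 mol
mass_C = n_limiting * M_C = 0.098885 * 115.61
mass_C = 11.43209485 g, rounded to 4 dp:

11.4321 g


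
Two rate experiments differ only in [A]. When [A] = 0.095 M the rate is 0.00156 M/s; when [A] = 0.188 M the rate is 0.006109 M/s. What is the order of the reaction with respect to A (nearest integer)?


Rate is proportional to [A]^n, so rate2/rate1 = ([A]2/[A]1)^n. Take logs to solve for n.
rate2/rate1 = 0.006109 / 0.00156 = 3.916
[A]2/[A]1 = 0.188 / 0.095 = 1.9789
n = ln(3.916) / ln(1.9789) = 2.0
Nearest integer order:

2


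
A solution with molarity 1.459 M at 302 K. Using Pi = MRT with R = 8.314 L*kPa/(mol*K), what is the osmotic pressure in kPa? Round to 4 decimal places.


Osmotic pressure (van't Hoff): Pi = M*R*T.
RT = 8.314 * 302 = 2510.828
Pi = 1.459 * 2510.828
Pi = 3663.298052 kPa, rounded to 4 dp:

3663.2981 kPa


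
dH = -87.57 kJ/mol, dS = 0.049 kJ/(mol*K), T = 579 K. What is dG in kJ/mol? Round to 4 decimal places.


Gibbs: dG = dH - T*dS (consistent units, dS already in kJ/(mol*K)).
T*dS = 579 * 0.049 = 28.371
dG = -87.57 - (28.371)
dG = -115.941 kJ/mol, rounded to 4 dp:

-115.9410 kJ/mol


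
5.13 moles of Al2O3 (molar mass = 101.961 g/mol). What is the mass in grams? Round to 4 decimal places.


mass = n * M
mass = 5.13 * 101.961
mass = 523.05993 g, rounded to 4 dp:

523.0599 g


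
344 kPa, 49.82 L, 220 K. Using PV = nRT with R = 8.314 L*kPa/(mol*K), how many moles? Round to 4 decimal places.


PV = nRT, solve for n = PV / (RT).
PV = 344 * 49.82 = 17138.08
RT = 8.314 * 220 = 1829.08
n = 17138.08 / 1829.08
n = 9.36978153 mol, rounded to 4 dp:

9.3698 mol


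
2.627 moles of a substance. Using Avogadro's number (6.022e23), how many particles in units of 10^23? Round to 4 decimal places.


N = n * NA, then divide by 1e23 for the requested units.
N / 1e23 = n * 6.022
N / 1e23 = 2.627 * 6.022
N / 1e23 = 15.819794, rounded to 4 dp:

15.8198


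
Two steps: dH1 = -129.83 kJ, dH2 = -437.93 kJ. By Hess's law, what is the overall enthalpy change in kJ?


Hess's law: enthalpy is a state function, so add the step enthalpies.
dH_total = dH1 + dH2 = -129.83 + (-437.93)
dH_total = -567.76 kJ:

-567.76 kJ


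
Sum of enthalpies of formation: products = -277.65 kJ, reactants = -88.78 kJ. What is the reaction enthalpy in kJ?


dH_rxn = sum(dH_f products) - sum(dH_f reactants)
dH_rxn = -277.65 - (-88.78)
dH_rxn = -188.87 kJ:

-188.87 kJ


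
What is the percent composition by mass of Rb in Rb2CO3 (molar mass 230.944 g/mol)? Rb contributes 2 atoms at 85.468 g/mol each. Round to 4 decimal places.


pct = 100 * (n_elem * M_elem) / M_total
mass_contribution = 2 * 85.468 = 170.936 g/mol
pct = 100 * 170.936 / 230.944
pct = 74.01621172 %, rounded to 4 dp:

74.0162 %


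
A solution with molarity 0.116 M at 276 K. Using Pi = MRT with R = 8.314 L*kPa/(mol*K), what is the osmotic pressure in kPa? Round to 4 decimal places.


Osmotic pressure (van't Hoff): Pi = M*R*T.
RT = 8.314 * 276 = 2294.664
Pi = 0.116 * 2294.664
Pi = 266.181024 kPa, rounded to 4 dp:

266.1810 kPa


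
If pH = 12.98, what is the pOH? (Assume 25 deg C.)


At 25 deg C, pH + pOH = 14.
pOH = 14 - pH = 14 - 12.98
pOH = 1.02:

1.02


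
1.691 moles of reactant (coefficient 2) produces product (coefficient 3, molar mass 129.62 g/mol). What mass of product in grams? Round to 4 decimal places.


Use the coefficient ratio to convert reactant moles to product moles, then multiply by the product's molar mass.
moles_P = moles_R * (coeff_P / coeff_R) = 1.691 * (3/2) = 2.5365
mass_P = moles_P * M_P = 2.5365 * 129.62
mass_P = 328.78113 g, rounded to 4 dp:

328.7811 g


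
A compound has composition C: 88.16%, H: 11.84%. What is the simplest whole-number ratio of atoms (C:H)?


Assume 100 g of compound, divide each mass% by atomic mass to get moles, then normalize by the smallest to get a raw atom ratio.
Moles per 100 g: C: 88.16/12.011 = 7.3399, H: 11.84/1.008 = 11.746
Raw ratio (divide by min = 7.3399): C: 1.0, H: 1.6
Multiply by 5 to clear fractions: C: 5.0 ~= 5, H: 8.001 ~= 8
Reduce by GCD to get the simplest whole-number ratio:

5:8


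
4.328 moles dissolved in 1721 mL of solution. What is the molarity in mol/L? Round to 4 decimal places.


Convert volume to liters: V_L = V_mL / 1000.
V_L = 1721 / 1000 = 1.721 L
M = n / V_L = 4.328 / 1.721
M = 2.51481697 mol/L, rounded to 4 dp:

2.5148 mol/L


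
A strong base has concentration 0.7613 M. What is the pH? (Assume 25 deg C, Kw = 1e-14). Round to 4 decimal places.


A strong base dissociates completely, so [OH-] equals the given concentration.
pOH = -log10([OH-]) = -log10(0.7613) = 0.118444
pH = 14 - pOH = 14 - 0.118444
pH = 13.881556, rounded to 4 dp:

13.8816


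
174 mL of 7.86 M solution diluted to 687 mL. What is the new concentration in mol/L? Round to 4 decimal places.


Dilution: M1*V1 = M2*V2, solve for M2.
M2 = M1*V1 / V2
M2 = 7.86 * 174 / 687
M2 = 1367.64 / 687
M2 = 1.99074236 mol/L, rounded to 4 dp:

1.9907 mol/L


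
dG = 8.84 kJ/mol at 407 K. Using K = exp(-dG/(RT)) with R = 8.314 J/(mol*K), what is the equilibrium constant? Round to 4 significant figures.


dG is in kJ/mol; multiply by 1000 to match R in J/(mol*K).
RT = 8.314 * 407 = 3383.798 J/mol
exponent = -dG*1000 / (RT) = -(8.84*1000) / 3383.798 = -2.61244909
K = exp(-2.61244909)
K = 0.073354671, rounded to 4 significant figures:

0.07335


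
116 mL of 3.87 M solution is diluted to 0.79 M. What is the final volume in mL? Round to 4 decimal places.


Dilution: M1*V1 = M2*V2, solve for V2.
V2 = M1*V1 / M2
V2 = 3.87 * 116 / 0.79
V2 = 448.92 / 0.79
V2 = 568.25316456 mL, rounded to 4 dp:

568.2532 mL


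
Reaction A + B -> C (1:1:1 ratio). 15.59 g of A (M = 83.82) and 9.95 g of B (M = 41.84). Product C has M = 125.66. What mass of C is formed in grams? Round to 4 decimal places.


Find moles of each reactant; the smaller value is the limiting reagent in a 1:1:1 reaction, so moles_C equals moles of the limiter.
n_A = mass_A / M_A = 15.59 / 83.82 = 0.185994 mol
n_B = mass_B / M_B = 9.95 / 41.84 = 0.237811 mol
Limiting reagent: A (smaller), n_limiting = 0.185994 mol
mass_C = n_limiting * M_C = 0.185994 * 125.66
mass_C = 23.37200604 g, rounded to 4 dp:

23.3720 g


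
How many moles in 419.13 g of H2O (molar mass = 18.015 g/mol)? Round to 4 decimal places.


n = mass / M
n = 419.13 / 18.015
n = 23.26561199 mol, rounded to 4 dp:

23.2656 mol


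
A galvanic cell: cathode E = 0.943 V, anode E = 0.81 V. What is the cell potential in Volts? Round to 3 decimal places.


Standard cell potential: E_cell = E_cathode - E_anode.
E_cell = 0.943 - (0.81)
E_cell = 0.133 V, rounded to 3 dp:

0.133 V


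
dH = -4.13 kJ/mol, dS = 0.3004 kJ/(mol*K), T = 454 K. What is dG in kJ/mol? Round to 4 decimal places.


Gibbs: dG = dH - T*dS (consistent units, dS already in kJ/(mol*K)).
T*dS = 454 * 0.3004 = 136.3816
dG = -4.13 - (136.3816)
dG = -140.5116 kJ/mol, rounded to 4 dp:

-140.5116 kJ/mol


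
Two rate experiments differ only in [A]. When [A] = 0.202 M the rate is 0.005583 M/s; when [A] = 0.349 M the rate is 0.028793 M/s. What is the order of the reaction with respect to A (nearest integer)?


Rate is proportional to [A]^n, so rate2/rate1 = ([A]2/[A]1)^n. Take logs to solve for n.
rate2/rate1 = 0.028793 / 0.005583 = 5.1573
[A]2/[A]1 = 0.349 / 0.202 = 1.7277
n = ln(5.1573) / ln(1.7277) = 3.0
Nearest integer order:

3


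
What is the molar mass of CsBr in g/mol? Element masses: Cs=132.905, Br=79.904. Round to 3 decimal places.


M = sum(count * atomic_mass) over atoms.
M = 1*132.905 + 1*79.904
M = 132.905 + 79.904
M = 212.809 g/mol, rounded to 3 dp:

212.809 g/mol


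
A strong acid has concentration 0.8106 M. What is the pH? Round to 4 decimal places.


A strong acid dissociates completely, so [H+] equals the given concentration.
pH = -log10([H+]) = -log10(0.8106)
pH = 0.0911934, rounded to 4 dp:

0.0912


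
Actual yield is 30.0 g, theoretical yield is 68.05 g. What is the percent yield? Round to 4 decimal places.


% yield = 100 * actual / theoretical
% yield = 100 * 30.0 / 68.05
% yield = 44.08523145 %, rounded to 4 dp:

44.0852 %


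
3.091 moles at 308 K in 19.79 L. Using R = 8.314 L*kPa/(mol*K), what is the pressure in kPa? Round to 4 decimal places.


PV = nRT, solve for P = nRT / V.
nRT = 3.091 * 8.314 * 308 = 7915.1608
P = 7915.1608 / 19.79
P = 399.95759474 kPa, rounded to 4 dp:

399.9576 kPa


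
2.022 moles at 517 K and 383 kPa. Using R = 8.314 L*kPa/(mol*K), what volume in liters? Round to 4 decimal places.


PV = nRT, solve for V = nRT / P.
nRT = 2.022 * 8.314 * 517 = 8691.2394
V = 8691.2394 / 383
V = 22.69253107 L, rounded to 4 dp:

22.6925 L


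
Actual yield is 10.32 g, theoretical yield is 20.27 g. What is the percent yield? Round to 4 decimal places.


% yield = 100 * actual / theoretical
% yield = 100 * 10.32 / 20.27
% yield = 50.91267884 %, rounded to 4 dp:

50.9127 %


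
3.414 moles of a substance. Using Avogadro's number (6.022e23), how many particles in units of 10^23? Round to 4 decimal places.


N = n * NA, then divide by 1e23 for the requested units.
N / 1e23 = n * 6.022
N / 1e23 = 3.414 * 6.022
N / 1e23 = 20.559108, rounded to 4 dp:

20.5591


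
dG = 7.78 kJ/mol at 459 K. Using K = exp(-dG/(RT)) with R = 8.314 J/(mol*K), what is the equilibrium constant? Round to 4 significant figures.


dG is in kJ/mol; multiply by 1000 to match R in J/(mol*K).
RT = 8.314 * 459 = 3816.126 J/mol
exponent = -dG*1000 / (RT) = -(7.78*1000) / 3816.126 = -2.03871675
K = exp(-2.03871675)
K = 0.13019568, rounded to 4 significant figures:

0.1302


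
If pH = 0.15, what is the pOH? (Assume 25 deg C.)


At 25 deg C, pH + pOH = 14.
pOH = 14 - pH = 14 - 0.15
pOH = 13.85:

13.85


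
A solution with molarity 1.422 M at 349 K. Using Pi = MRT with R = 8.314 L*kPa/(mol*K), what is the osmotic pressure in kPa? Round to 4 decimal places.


Osmotic pressure (van't Hoff): Pi = M*R*T.
RT = 8.314 * 349 = 2901.586
Pi = 1.422 * 2901.586
Pi = 4126.055292 kPa, rounded to 4 dp:

4126.0553 kPa


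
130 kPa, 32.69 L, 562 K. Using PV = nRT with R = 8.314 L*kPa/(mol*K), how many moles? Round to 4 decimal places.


PV = nRT, solve for n = PV / (RT).
PV = 130 * 32.69 = 4249.7
RT = 8.314 * 562 = 4672.468
n = 4249.7 / 4672.468
n = 0.90951934 mol, rounded to 4 dp:

0.9095 mol


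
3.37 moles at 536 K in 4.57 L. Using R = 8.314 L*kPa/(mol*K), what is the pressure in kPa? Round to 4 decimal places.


PV = nRT, solve for P = nRT / V.
nRT = 3.37 * 8.314 * 536 = 15017.7445
P = 15017.7445 / 4.57
P = 3286.15853392 kPa, rounded to 4 dp:

3286.1585 kPa


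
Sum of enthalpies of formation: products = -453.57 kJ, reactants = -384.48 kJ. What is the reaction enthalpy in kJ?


dH_rxn = sum(dH_f products) - sum(dH_f reactants)
dH_rxn = -453.57 - (-384.48)
dH_rxn = -69.09 kJ:

-69.09 kJ


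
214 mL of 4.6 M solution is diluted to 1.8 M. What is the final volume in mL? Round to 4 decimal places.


Dilution: M1*V1 = M2*V2, solve for V2.
V2 = M1*V1 / M2
V2 = 4.6 * 214 / 1.8
V2 = 984.4 / 1.8
V2 = 546.88888889 mL, rounded to 4 dp:

546.8889 mL


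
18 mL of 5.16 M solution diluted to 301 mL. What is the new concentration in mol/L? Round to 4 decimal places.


Dilution: M1*V1 = M2*V2, solve for M2.
M2 = M1*V1 / V2
M2 = 5.16 * 18 / 301
M2 = 92.88 / 301
M2 = 0.30857143 mol/L, rounded to 4 dp:

0.3086 mol/L


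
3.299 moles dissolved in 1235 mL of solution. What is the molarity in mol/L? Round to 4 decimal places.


Convert volume to liters: V_L = V_mL / 1000.
V_L = 1235 / 1000 = 1.235 L
M = n / V_L = 3.299 / 1.235
M = 2.67125506 mol/L, rounded to 4 dp:

2.6713 mol/L


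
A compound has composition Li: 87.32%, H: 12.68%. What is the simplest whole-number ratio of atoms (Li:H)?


Assume 100 g of compound, divide each mass% by atomic mass to get moles, then normalize by the smallest to get a raw atom ratio.
Moles per 100 g: Li: 87.32/6.941 = 12.5803, H: 12.68/1.008 = 12.5794
Raw ratio (divide by min = 12.5794): Li: 1.0, H: 1.0
Multiply by 1 to clear fractions: Li: 1.0 ~= 1, H: 1.0 ~= 1
Reduce by GCD to get the simplest whole-number ratio:

1:1


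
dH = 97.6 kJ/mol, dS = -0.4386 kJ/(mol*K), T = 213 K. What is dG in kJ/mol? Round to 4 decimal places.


Gibbs: dG = dH - T*dS (consistent units, dS already in kJ/(mol*K)).
T*dS = 213 * -0.4386 = -93.4218
dG = 97.6 - (-93.4218)
dG = 191.0218 kJ/mol, rounded to 4 dp:

191.0218 kJ/mol


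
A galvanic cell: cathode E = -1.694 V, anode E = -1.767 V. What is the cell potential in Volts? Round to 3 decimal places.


Standard cell potential: E_cell = E_cathode - E_anode.
E_cell = -1.694 - (-1.767)
E_cell = 0.073 V, rounded to 3 dp:

0.073 V


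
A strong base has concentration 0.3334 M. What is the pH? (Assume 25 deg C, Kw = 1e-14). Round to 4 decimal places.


A strong base dissociates completely, so [OH-] equals the given concentration.
pOH = -log10([OH-]) = -log10(0.3334) = 0.477034
pH = 14 - pOH = 14 - 0.477034
pH = 13.522966, rounded to 4 dp:

13.5230


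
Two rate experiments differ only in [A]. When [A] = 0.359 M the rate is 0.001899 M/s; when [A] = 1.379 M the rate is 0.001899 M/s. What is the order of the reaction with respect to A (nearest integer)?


Rate is proportional to [A]^n, so rate2/rate1 = ([A]2/[A]1)^n. Take logs to solve for n.
rate2/rate1 = 0.001899 / 0.001899 = 1.0
[A]2/[A]1 = 1.379 / 0.359 = 3.8412
n = ln(1.0) / ln(3.8412) = 0.0
Nearest integer order:

0


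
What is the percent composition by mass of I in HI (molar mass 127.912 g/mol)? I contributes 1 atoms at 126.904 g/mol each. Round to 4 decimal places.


pct = 100 * (n_elem * M_elem) / M_total
mass_contribution = 1 * 126.904 = 126.904 g/mol
pct = 100 * 126.904 / 127.912
pct = 99.21195822 %, rounded to 4 dp:

99.2120 %


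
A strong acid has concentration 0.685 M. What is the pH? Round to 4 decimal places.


A strong acid dissociates completely, so [H+] equals the given concentration.
pH = -log10([H+]) = -log10(0.685)
pH = 0.16430943, rounded to 4 dp:

0.1643


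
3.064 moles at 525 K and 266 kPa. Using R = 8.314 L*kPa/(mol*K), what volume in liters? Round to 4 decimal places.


PV = nRT, solve for V = nRT / P.
nRT = 3.064 * 8.314 * 525 = 13373.9004
V = 13373.9004 / 266
V = 50.27782105 L, rounded to 4 dp:

50.2778 L


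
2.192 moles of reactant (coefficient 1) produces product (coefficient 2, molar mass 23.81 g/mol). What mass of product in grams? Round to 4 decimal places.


Use the coefficient ratio to convert reactant moles to product moles, then multiply by the product's molar mass.
moles_P = moles_R * (coeff_P / coeff_R) = 2.192 * (2/1) = 4.384
mass_P = moles_P * M_P = 4.384 * 23.81
mass_P = 104.38304 g, rounded to 4 dp:

104.3830 g


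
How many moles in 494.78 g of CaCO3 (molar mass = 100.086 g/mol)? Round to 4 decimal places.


n = mass / M
n = 494.78 / 100.086
n = 4.94354855 mol, rounded to 4 dp:

4.9435 mol


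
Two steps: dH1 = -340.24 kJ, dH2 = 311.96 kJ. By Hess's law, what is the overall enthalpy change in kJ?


Hess's law: enthalpy is a state function, so add the step enthalpies.
dH_total = dH1 + dH2 = -340.24 + (311.96)
dH_total = -28.28 kJ:

-28.28 kJ


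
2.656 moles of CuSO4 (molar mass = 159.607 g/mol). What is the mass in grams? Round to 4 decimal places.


mass = n * M
mass = 2.656 * 159.607
mass = 423.916192 g, rounded to 4 dp:

423.9162 g


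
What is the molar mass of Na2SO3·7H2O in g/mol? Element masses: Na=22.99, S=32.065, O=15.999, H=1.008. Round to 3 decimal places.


M = sum(count * atomic_mass) over atoms.
M = 2*22.99 + 1*32.065 + 10*15.999 + 14*1.008
M = 45.98 + 32.065 + 159.99 + 14.112
M = 252.147 g/mol, rounded to 3 dp:

252.147 g/mol
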